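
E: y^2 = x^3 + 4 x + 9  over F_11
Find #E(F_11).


For each x in F_11, count y with y^2 = x^3 + 4 x + 9 mod 11:
  x = 0: RHS = 9, y in [3, 8]  -> 2 point(s)
  x = 1: RHS = 3, y in [5, 6]  -> 2 point(s)
  x = 2: RHS = 3, y in [5, 6]  -> 2 point(s)
  x = 3: RHS = 4, y in [2, 9]  -> 2 point(s)
  x = 4: RHS = 1, y in [1, 10]  -> 2 point(s)
  x = 5: RHS = 0, y in [0]  -> 1 point(s)
  x = 8: RHS = 3, y in [5, 6]  -> 2 point(s)
  x = 9: RHS = 4, y in [2, 9]  -> 2 point(s)
  x = 10: RHS = 4, y in [2, 9]  -> 2 point(s)
Affine points: 17. Add the point at infinity: total = 18.

#E(F_11) = 18


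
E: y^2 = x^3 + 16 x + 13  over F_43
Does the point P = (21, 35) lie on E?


Check whether y^2 = x^3 + 16 x + 13 (mod 43) for (x, y) = (21, 35).
LHS: y^2 = 35^2 mod 43 = 21
RHS: x^3 + 16 x + 13 = 21^3 + 16*21 + 13 mod 43 = 21
LHS = RHS

Yes, on the curve


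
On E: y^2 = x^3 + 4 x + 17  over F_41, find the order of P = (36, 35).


Compute successive multiples of P until we hit O:
  1P = (36, 35)
  2P = (28, 8)
  3P = (39, 1)
  4P = (17, 23)
  5P = (11, 11)
  6P = (27, 13)
  7P = (27, 28)
  8P = (11, 30)
  ... (continuing to 13P)
  13P = O

ord(P) = 13


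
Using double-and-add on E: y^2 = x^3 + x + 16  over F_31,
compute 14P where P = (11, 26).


k = 14 = 1110_2 (binary, LSB first: 0111)
Double-and-add from P = (11, 26):
  bit 0 = 0: acc unchanged = O
  bit 1 = 1: acc = O + (27, 17) = (27, 17)
  bit 2 = 1: acc = (27, 17) + (13, 5) = (24, 21)
  bit 3 = 1: acc = (24, 21) + (30, 18) = (16, 6)

14P = (16, 6)


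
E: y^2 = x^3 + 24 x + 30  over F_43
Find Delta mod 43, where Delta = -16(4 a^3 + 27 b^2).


4 a^3 + 27 b^2 = 4*24^3 + 27*30^2 = 55296 + 24300 = 79596
Delta = -16 * (79596) = -1273536
Delta mod 43 = 38

Delta = 38 (mod 43)


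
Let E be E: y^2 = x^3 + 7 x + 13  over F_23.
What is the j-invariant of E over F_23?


Delta = -16(4 a^3 + 27 b^2) mod 23 = 7
-1728 * (4 a)^3 = -1728 * (4*7)^3 mod 23 = 16
j = 16 * 7^(-1) mod 23 = 22

j = 22 (mod 23)


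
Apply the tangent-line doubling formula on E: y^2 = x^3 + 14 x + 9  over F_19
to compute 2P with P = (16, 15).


Doubling: s = (3 x1^2 + a) / (2 y1)
s = (3*16^2 + 14) / (2*15) mod 19 = 2
x3 = s^2 - 2 x1 mod 19 = 2^2 - 2*16 = 10
y3 = s (x1 - x3) - y1 mod 19 = 2 * (16 - 10) - 15 = 16

2P = (10, 16)


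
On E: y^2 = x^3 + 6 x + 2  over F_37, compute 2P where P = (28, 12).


Doubling: s = (3 x1^2 + a) / (2 y1)
s = (3*28^2 + 6) / (2*12) mod 37 = 15
x3 = s^2 - 2 x1 mod 37 = 15^2 - 2*28 = 21
y3 = s (x1 - x3) - y1 mod 37 = 15 * (28 - 21) - 12 = 19

2P = (21, 19)


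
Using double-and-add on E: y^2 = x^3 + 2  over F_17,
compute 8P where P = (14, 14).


k = 8 = 1000_2 (binary, LSB first: 0001)
Double-and-add from P = (14, 14):
  bit 0 = 0: acc unchanged = O
  bit 1 = 0: acc unchanged = O
  bit 2 = 0: acc unchanged = O
  bit 3 = 1: acc = O + (10, 13) = (10, 13)

8P = (10, 13)


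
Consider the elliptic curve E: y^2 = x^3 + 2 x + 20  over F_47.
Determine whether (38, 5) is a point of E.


Check whether y^2 = x^3 + 2 x + 20 (mod 47) for (x, y) = (38, 5).
LHS: y^2 = 5^2 mod 47 = 25
RHS: x^3 + 2 x + 20 = 38^3 + 2*38 + 20 mod 47 = 25
LHS = RHS

Yes, on the curve


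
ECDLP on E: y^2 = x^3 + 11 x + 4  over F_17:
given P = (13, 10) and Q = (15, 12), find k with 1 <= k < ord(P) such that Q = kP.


Enumerate multiples of P until we hit Q = (15, 12):
  1P = (13, 10)
  2P = (0, 2)
  3P = (8, 14)
  4P = (15, 12)
Match found at i = 4.

k = 4


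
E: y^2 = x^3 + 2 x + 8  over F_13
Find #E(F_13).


For each x in F_13, count y with y^2 = x^3 + 2 x + 8 mod 13:
  x = 5: RHS = 0, y in [0]  -> 1 point(s)
  x = 7: RHS = 1, y in [1, 12]  -> 2 point(s)
  x = 8: RHS = 3, y in [4, 9]  -> 2 point(s)
  x = 9: RHS = 1, y in [1, 12]  -> 2 point(s)
  x = 10: RHS = 1, y in [1, 12]  -> 2 point(s)
  x = 11: RHS = 9, y in [3, 10]  -> 2 point(s)
Affine points: 11. Add the point at infinity: total = 12.

#E(F_13) = 12


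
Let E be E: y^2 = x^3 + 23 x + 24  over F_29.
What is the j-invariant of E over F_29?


Delta = -16(4 a^3 + 27 b^2) mod 29 = 8
-1728 * (4 a)^3 = -1728 * (4*23)^3 mod 29 = 21
j = 21 * 8^(-1) mod 29 = 28

j = 28 (mod 29)


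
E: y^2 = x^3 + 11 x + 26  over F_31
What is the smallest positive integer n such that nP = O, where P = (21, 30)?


Compute successive multiples of P until we hit O:
  1P = (21, 30)
  2P = (28, 20)
  3P = (22, 29)
  4P = (20, 0)
  5P = (22, 2)
  6P = (28, 11)
  7P = (21, 1)
  8P = O

ord(P) = 8


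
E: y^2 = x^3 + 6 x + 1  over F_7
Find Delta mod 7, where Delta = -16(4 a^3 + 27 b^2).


4 a^3 + 27 b^2 = 4*6^3 + 27*1^2 = 864 + 27 = 891
Delta = -16 * (891) = -14256
Delta mod 7 = 3

Delta = 3 (mod 7)


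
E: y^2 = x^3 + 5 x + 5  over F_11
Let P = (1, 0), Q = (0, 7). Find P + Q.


P != Q, so use the chord formula.
s = (y2 - y1) / (x2 - x1) = (7) / (10) mod 11 = 4
x3 = s^2 - x1 - x2 mod 11 = 4^2 - 1 - 0 = 4
y3 = s (x1 - x3) - y1 mod 11 = 4 * (1 - 4) - 0 = 10

P + Q = (4, 10)


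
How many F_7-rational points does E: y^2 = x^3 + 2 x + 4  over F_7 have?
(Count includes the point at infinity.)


For each x in F_7, count y with y^2 = x^3 + 2 x + 4 mod 7:
  x = 0: RHS = 4, y in [2, 5]  -> 2 point(s)
  x = 1: RHS = 0, y in [0]  -> 1 point(s)
  x = 2: RHS = 2, y in [3, 4]  -> 2 point(s)
  x = 3: RHS = 2, y in [3, 4]  -> 2 point(s)
  x = 6: RHS = 1, y in [1, 6]  -> 2 point(s)
Affine points: 9. Add the point at infinity: total = 10.

#E(F_7) = 10


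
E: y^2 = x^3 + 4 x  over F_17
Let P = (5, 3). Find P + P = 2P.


Doubling: s = (3 x1^2 + a) / (2 y1)
s = (3*5^2 + 4) / (2*3) mod 17 = 16
x3 = s^2 - 2 x1 mod 17 = 16^2 - 2*5 = 8
y3 = s (x1 - x3) - y1 mod 17 = 16 * (5 - 8) - 3 = 0

2P = (8, 0)


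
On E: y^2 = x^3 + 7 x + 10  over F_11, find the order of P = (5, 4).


Compute successive multiples of P until we hit O:
  1P = (5, 4)
  2P = (5, 7)
  3P = O

ord(P) = 3


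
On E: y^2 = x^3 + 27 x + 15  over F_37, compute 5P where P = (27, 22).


k = 5 = 101_2 (binary, LSB first: 101)
Double-and-add from P = (27, 22):
  bit 0 = 1: acc = O + (27, 22) = (27, 22)
  bit 1 = 0: acc unchanged = (27, 22)
  bit 2 = 1: acc = (27, 22) + (3, 7) = (23, 36)

5P = (23, 36)


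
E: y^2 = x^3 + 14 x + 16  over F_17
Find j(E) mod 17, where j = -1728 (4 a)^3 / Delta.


Delta = -16(4 a^3 + 27 b^2) mod 17 = 4
-1728 * (4 a)^3 = -1728 * (4*14)^3 mod 17 = 2
j = 2 * 4^(-1) mod 17 = 9

j = 9 (mod 17)


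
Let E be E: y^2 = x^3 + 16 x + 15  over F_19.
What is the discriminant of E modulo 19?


4 a^3 + 27 b^2 = 4*16^3 + 27*15^2 = 16384 + 6075 = 22459
Delta = -16 * (22459) = -359344
Delta mod 19 = 3

Delta = 3 (mod 19)


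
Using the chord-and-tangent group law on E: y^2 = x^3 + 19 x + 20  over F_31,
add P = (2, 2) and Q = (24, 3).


P != Q, so use the chord formula.
s = (y2 - y1) / (x2 - x1) = (1) / (22) mod 31 = 24
x3 = s^2 - x1 - x2 mod 31 = 24^2 - 2 - 24 = 23
y3 = s (x1 - x3) - y1 mod 31 = 24 * (2 - 23) - 2 = 21

P + Q = (23, 21)


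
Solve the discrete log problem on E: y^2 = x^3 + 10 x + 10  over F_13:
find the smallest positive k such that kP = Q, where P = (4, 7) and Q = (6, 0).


Enumerate multiples of P until we hit Q = (6, 0):
  1P = (4, 7)
  2P = (2, 5)
  3P = (8, 2)
  4P = (5, 4)
  5P = (0, 7)
  6P = (9, 6)
  7P = (12, 5)
  8P = (6, 0)
Match found at i = 8.

k = 8


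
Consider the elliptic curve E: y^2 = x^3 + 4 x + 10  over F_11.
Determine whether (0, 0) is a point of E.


Check whether y^2 = x^3 + 4 x + 10 (mod 11) for (x, y) = (0, 0).
LHS: y^2 = 0^2 mod 11 = 0
RHS: x^3 + 4 x + 10 = 0^3 + 4*0 + 10 mod 11 = 10
LHS != RHS

No, not on the curve


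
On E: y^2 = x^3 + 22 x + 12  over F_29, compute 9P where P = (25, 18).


k = 9 = 1001_2 (binary, LSB first: 1001)
Double-and-add from P = (25, 18):
  bit 0 = 1: acc = O + (25, 18) = (25, 18)
  bit 1 = 0: acc unchanged = (25, 18)
  bit 2 = 0: acc unchanged = (25, 18)
  bit 3 = 1: acc = (25, 18) + (24, 26) = (15, 18)

9P = (15, 18)


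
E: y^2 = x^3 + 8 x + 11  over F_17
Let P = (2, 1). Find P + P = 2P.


Doubling: s = (3 x1^2 + a) / (2 y1)
s = (3*2^2 + 8) / (2*1) mod 17 = 10
x3 = s^2 - 2 x1 mod 17 = 10^2 - 2*2 = 11
y3 = s (x1 - x3) - y1 mod 17 = 10 * (2 - 11) - 1 = 11

2P = (11, 11)


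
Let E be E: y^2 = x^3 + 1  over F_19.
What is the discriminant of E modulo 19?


4 a^3 + 27 b^2 = 4*0^3 + 27*1^2 = 0 + 27 = 27
Delta = -16 * (27) = -432
Delta mod 19 = 5

Delta = 5 (mod 19)


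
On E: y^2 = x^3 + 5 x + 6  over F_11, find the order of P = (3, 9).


Compute successive multiples of P until we hit O:
  1P = (3, 9)
  2P = (3, 2)
  3P = O

ord(P) = 3


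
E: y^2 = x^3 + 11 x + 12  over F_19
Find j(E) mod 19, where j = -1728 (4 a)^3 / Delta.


Delta = -16(4 a^3 + 27 b^2) mod 19 = 10
-1728 * (4 a)^3 = -1728 * (4*11)^3 mod 19 = 7
j = 7 * 10^(-1) mod 19 = 14

j = 14 (mod 19)


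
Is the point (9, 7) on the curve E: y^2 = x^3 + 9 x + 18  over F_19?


Check whether y^2 = x^3 + 9 x + 18 (mod 19) for (x, y) = (9, 7).
LHS: y^2 = 7^2 mod 19 = 11
RHS: x^3 + 9 x + 18 = 9^3 + 9*9 + 18 mod 19 = 11
LHS = RHS

Yes, on the curve


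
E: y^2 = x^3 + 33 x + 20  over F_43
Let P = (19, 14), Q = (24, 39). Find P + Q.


P != Q, so use the chord formula.
s = (y2 - y1) / (x2 - x1) = (25) / (5) mod 43 = 5
x3 = s^2 - x1 - x2 mod 43 = 5^2 - 19 - 24 = 25
y3 = s (x1 - x3) - y1 mod 43 = 5 * (19 - 25) - 14 = 42

P + Q = (25, 42)


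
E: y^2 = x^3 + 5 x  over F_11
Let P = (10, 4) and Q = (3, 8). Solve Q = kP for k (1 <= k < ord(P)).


Enumerate multiples of P until we hit Q = (3, 8):
  1P = (10, 4)
  2P = (3, 3)
  3P = (7, 9)
  4P = (9, 9)
  5P = (6, 9)
  6P = (0, 0)
  7P = (6, 2)
  8P = (9, 2)
  9P = (7, 2)
  10P = (3, 8)
Match found at i = 10.

k = 10


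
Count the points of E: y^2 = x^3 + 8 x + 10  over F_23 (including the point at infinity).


For each x in F_23, count y with y^2 = x^3 + 8 x + 10 mod 23:
  x = 7: RHS = 18, y in [8, 15]  -> 2 point(s)
  x = 9: RHS = 6, y in [11, 12]  -> 2 point(s)
  x = 10: RHS = 9, y in [3, 20]  -> 2 point(s)
  x = 11: RHS = 3, y in [7, 16]  -> 2 point(s)
  x = 15: RHS = 9, y in [3, 20]  -> 2 point(s)
  x = 16: RHS = 2, y in [5, 18]  -> 2 point(s)
  x = 18: RHS = 6, y in [11, 12]  -> 2 point(s)
  x = 19: RHS = 6, y in [11, 12]  -> 2 point(s)
  x = 21: RHS = 9, y in [3, 20]  -> 2 point(s)
  x = 22: RHS = 1, y in [1, 22]  -> 2 point(s)
Affine points: 20. Add the point at infinity: total = 21.

#E(F_23) = 21


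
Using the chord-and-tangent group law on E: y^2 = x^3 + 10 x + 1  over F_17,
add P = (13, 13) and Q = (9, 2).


P != Q, so use the chord formula.
s = (y2 - y1) / (x2 - x1) = (6) / (13) mod 17 = 7
x3 = s^2 - x1 - x2 mod 17 = 7^2 - 13 - 9 = 10
y3 = s (x1 - x3) - y1 mod 17 = 7 * (13 - 10) - 13 = 8

P + Q = (10, 8)


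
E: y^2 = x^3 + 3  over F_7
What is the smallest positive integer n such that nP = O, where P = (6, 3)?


Compute successive multiples of P until we hit O:
  1P = (6, 3)
  2P = (4, 5)
  3P = (5, 3)
  4P = (3, 4)
  5P = (2, 5)
  6P = (1, 5)
  7P = (1, 2)
  8P = (2, 2)
  ... (continuing to 13P)
  13P = O

ord(P) = 13


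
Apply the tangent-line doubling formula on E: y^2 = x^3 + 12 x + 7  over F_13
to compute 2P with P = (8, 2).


Doubling: s = (3 x1^2 + a) / (2 y1)
s = (3*8^2 + 12) / (2*2) mod 13 = 12
x3 = s^2 - 2 x1 mod 13 = 12^2 - 2*8 = 11
y3 = s (x1 - x3) - y1 mod 13 = 12 * (8 - 11) - 2 = 1

2P = (11, 1)


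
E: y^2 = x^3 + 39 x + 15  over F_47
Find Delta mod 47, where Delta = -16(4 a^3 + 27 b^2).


4 a^3 + 27 b^2 = 4*39^3 + 27*15^2 = 237276 + 6075 = 243351
Delta = -16 * (243351) = -3893616
Delta mod 47 = 5

Delta = 5 (mod 47)


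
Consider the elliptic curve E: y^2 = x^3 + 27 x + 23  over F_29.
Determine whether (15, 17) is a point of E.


Check whether y^2 = x^3 + 27 x + 23 (mod 29) for (x, y) = (15, 17).
LHS: y^2 = 17^2 mod 29 = 28
RHS: x^3 + 27 x + 23 = 15^3 + 27*15 + 23 mod 29 = 4
LHS != RHS

No, not on the curve


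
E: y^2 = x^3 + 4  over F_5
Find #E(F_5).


For each x in F_5, count y with y^2 = x^3 + 0 x + 4 mod 5:
  x = 0: RHS = 4, y in [2, 3]  -> 2 point(s)
  x = 1: RHS = 0, y in [0]  -> 1 point(s)
  x = 3: RHS = 1, y in [1, 4]  -> 2 point(s)
Affine points: 5. Add the point at infinity: total = 6.

#E(F_5) = 6


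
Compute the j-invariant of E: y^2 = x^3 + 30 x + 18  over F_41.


Delta = -16(4 a^3 + 27 b^2) mod 41 = 33
-1728 * (4 a)^3 = -1728 * (4*30)^3 mod 41 = 39
j = 39 * 33^(-1) mod 41 = 31

j = 31 (mod 41)


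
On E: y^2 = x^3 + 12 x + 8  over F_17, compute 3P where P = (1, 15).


k = 3 = 11_2 (binary, LSB first: 11)
Double-and-add from P = (1, 15):
  bit 0 = 1: acc = O + (1, 15) = (1, 15)
  bit 1 = 1: acc = (1, 15) + (11, 14) = (13, 10)

3P = (13, 10)


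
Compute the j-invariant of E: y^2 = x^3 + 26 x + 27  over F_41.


Delta = -16(4 a^3 + 27 b^2) mod 41 = 5
-1728 * (4 a)^3 = -1728 * (4*26)^3 mod 41 = 31
j = 31 * 5^(-1) mod 41 = 39

j = 39 (mod 41)


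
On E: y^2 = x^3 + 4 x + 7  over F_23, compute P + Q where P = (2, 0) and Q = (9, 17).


P != Q, so use the chord formula.
s = (y2 - y1) / (x2 - x1) = (17) / (7) mod 23 = 9
x3 = s^2 - x1 - x2 mod 23 = 9^2 - 2 - 9 = 1
y3 = s (x1 - x3) - y1 mod 23 = 9 * (2 - 1) - 0 = 9

P + Q = (1, 9)


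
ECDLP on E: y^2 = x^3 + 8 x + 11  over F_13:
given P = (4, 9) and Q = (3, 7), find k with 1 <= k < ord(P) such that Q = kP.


Enumerate multiples of P until we hit Q = (3, 7):
  1P = (4, 9)
  2P = (2, 3)
  3P = (3, 7)
Match found at i = 3.

k = 3


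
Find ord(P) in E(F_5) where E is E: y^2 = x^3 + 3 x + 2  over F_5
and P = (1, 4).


Compute successive multiples of P until we hit O:
  1P = (1, 4)
  2P = (2, 4)
  3P = (2, 1)
  4P = (1, 1)
  5P = O

ord(P) = 5


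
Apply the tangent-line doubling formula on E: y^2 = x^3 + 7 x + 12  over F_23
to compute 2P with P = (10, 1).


Doubling: s = (3 x1^2 + a) / (2 y1)
s = (3*10^2 + 7) / (2*1) mod 23 = 4
x3 = s^2 - 2 x1 mod 23 = 4^2 - 2*10 = 19
y3 = s (x1 - x3) - y1 mod 23 = 4 * (10 - 19) - 1 = 9

2P = (19, 9)


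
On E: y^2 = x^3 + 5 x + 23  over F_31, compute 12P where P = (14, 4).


k = 12 = 1100_2 (binary, LSB first: 0011)
Double-and-add from P = (14, 4):
  bit 0 = 0: acc unchanged = O
  bit 1 = 0: acc unchanged = O
  bit 2 = 1: acc = O + (27, 30) = (27, 30)
  bit 3 = 1: acc = (27, 30) + (5, 7) = (4, 18)

12P = (4, 18)


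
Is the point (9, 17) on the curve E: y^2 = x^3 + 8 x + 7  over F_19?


Check whether y^2 = x^3 + 8 x + 7 (mod 19) for (x, y) = (9, 17).
LHS: y^2 = 17^2 mod 19 = 4
RHS: x^3 + 8 x + 7 = 9^3 + 8*9 + 7 mod 19 = 10
LHS != RHS

No, not on the curve


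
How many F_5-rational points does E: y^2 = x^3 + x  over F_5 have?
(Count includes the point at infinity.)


For each x in F_5, count y with y^2 = x^3 + 1 x + 0 mod 5:
  x = 0: RHS = 0, y in [0]  -> 1 point(s)
  x = 2: RHS = 0, y in [0]  -> 1 point(s)
  x = 3: RHS = 0, y in [0]  -> 1 point(s)
Affine points: 3. Add the point at infinity: total = 4.

#E(F_5) = 4


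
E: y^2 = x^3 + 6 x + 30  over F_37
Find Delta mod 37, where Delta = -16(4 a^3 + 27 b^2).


4 a^3 + 27 b^2 = 4*6^3 + 27*30^2 = 864 + 24300 = 25164
Delta = -16 * (25164) = -402624
Delta mod 37 = 10

Delta = 10 (mod 37)


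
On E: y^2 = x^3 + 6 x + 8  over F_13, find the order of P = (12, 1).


Compute successive multiples of P until we hit O:
  1P = (12, 1)
  2P = (6, 0)
  3P = (12, 12)
  4P = O

ord(P) = 4


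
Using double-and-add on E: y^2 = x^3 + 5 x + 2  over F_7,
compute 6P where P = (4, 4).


k = 6 = 110_2 (binary, LSB first: 011)
Double-and-add from P = (4, 4):
  bit 0 = 0: acc unchanged = O
  bit 1 = 1: acc = O + (1, 1) = (1, 1)
  bit 2 = 1: acc = (1, 1) + (0, 3) = (3, 3)

6P = (3, 3)


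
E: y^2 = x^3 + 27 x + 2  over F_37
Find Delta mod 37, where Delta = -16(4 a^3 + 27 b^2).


4 a^3 + 27 b^2 = 4*27^3 + 27*2^2 = 78732 + 108 = 78840
Delta = -16 * (78840) = -1261440
Delta mod 37 = 1

Delta = 1 (mod 37)


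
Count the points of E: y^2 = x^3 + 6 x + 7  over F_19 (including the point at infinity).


For each x in F_19, count y with y^2 = x^3 + 6 x + 7 mod 19:
  x = 0: RHS = 7, y in [8, 11]  -> 2 point(s)
  x = 4: RHS = 0, y in [0]  -> 1 point(s)
  x = 8: RHS = 16, y in [4, 15]  -> 2 point(s)
  x = 9: RHS = 11, y in [7, 12]  -> 2 point(s)
  x = 11: RHS = 17, y in [6, 13]  -> 2 point(s)
  x = 14: RHS = 4, y in [2, 17]  -> 2 point(s)
  x = 16: RHS = 0, y in [0]  -> 1 point(s)
  x = 17: RHS = 6, y in [5, 14]  -> 2 point(s)
  x = 18: RHS = 0, y in [0]  -> 1 point(s)
Affine points: 15. Add the point at infinity: total = 16.

#E(F_19) = 16


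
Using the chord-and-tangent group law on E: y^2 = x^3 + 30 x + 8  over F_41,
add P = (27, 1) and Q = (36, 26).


P != Q, so use the chord formula.
s = (y2 - y1) / (x2 - x1) = (25) / (9) mod 41 = 21
x3 = s^2 - x1 - x2 mod 41 = 21^2 - 27 - 36 = 9
y3 = s (x1 - x3) - y1 mod 41 = 21 * (27 - 9) - 1 = 8

P + Q = (9, 8)


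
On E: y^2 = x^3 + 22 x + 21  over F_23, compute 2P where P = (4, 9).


Doubling: s = (3 x1^2 + a) / (2 y1)
s = (3*4^2 + 22) / (2*9) mod 23 = 9
x3 = s^2 - 2 x1 mod 23 = 9^2 - 2*4 = 4
y3 = s (x1 - x3) - y1 mod 23 = 9 * (4 - 4) - 9 = 14

2P = (4, 14)


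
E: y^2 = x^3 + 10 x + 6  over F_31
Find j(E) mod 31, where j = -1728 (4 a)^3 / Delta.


Delta = -16(4 a^3 + 27 b^2) mod 31 = 25
-1728 * (4 a)^3 = -1728 * (4*10)^3 mod 31 = 4
j = 4 * 25^(-1) mod 31 = 20

j = 20 (mod 31)


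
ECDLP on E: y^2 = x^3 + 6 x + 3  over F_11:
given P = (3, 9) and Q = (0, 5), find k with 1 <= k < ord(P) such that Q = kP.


Enumerate multiples of P until we hit Q = (0, 5):
  1P = (3, 9)
  2P = (5, 2)
  3P = (7, 5)
  4P = (2, 1)
  5P = (4, 5)
  6P = (9, 4)
  7P = (0, 5)
Match found at i = 7.

k = 7


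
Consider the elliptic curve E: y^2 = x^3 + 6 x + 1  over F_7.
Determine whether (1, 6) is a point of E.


Check whether y^2 = x^3 + 6 x + 1 (mod 7) for (x, y) = (1, 6).
LHS: y^2 = 6^2 mod 7 = 1
RHS: x^3 + 6 x + 1 = 1^3 + 6*1 + 1 mod 7 = 1
LHS = RHS

Yes, on the curve


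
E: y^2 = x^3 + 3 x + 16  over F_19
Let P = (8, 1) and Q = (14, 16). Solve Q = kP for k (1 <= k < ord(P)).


Enumerate multiples of P until we hit Q = (14, 16):
  1P = (8, 1)
  2P = (14, 3)
  3P = (14, 16)
Match found at i = 3.

k = 3


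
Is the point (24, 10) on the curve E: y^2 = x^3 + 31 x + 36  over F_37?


Check whether y^2 = x^3 + 31 x + 36 (mod 37) for (x, y) = (24, 10).
LHS: y^2 = 10^2 mod 37 = 26
RHS: x^3 + 31 x + 36 = 24^3 + 31*24 + 36 mod 37 = 26
LHS = RHS

Yes, on the curve


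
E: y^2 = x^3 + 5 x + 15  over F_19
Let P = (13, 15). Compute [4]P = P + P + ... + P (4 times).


k = 4 = 100_2 (binary, LSB first: 001)
Double-and-add from P = (13, 15):
  bit 0 = 0: acc unchanged = O
  bit 1 = 0: acc unchanged = O
  bit 2 = 1: acc = O + (12, 13) = (12, 13)

4P = (12, 13)


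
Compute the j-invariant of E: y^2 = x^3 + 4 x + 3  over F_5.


Delta = -16(4 a^3 + 27 b^2) mod 5 = 1
-1728 * (4 a)^3 = -1728 * (4*4)^3 mod 5 = 2
j = 2 * 1^(-1) mod 5 = 2

j = 2 (mod 5)


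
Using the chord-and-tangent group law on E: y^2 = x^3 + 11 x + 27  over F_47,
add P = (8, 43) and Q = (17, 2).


P != Q, so use the chord formula.
s = (y2 - y1) / (x2 - x1) = (6) / (9) mod 47 = 32
x3 = s^2 - x1 - x2 mod 47 = 32^2 - 8 - 17 = 12
y3 = s (x1 - x3) - y1 mod 47 = 32 * (8 - 12) - 43 = 17

P + Q = (12, 17)


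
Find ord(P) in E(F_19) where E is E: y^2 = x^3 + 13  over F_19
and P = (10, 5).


Compute successive multiples of P until we hit O:
  1P = (10, 5)
  2P = (6, 1)
  3P = (4, 1)
  4P = (16, 10)
  5P = (9, 18)
  6P = (17, 10)
  7P = (15, 5)
  8P = (13, 14)
  ... (continuing to 19P)
  19P = O

ord(P) = 19


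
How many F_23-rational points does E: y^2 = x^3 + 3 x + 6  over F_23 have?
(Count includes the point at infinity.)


For each x in F_23, count y with y^2 = x^3 + 3 x + 6 mod 23:
  x = 0: RHS = 6, y in [11, 12]  -> 2 point(s)
  x = 4: RHS = 13, y in [6, 17]  -> 2 point(s)
  x = 5: RHS = 8, y in [10, 13]  -> 2 point(s)
  x = 7: RHS = 2, y in [5, 18]  -> 2 point(s)
  x = 8: RHS = 13, y in [6, 17]  -> 2 point(s)
  x = 9: RHS = 3, y in [7, 16]  -> 2 point(s)
  x = 10: RHS = 1, y in [1, 22]  -> 2 point(s)
  x = 11: RHS = 13, y in [6, 17]  -> 2 point(s)
  x = 14: RHS = 9, y in [3, 20]  -> 2 point(s)
  x = 17: RHS = 2, y in [5, 18]  -> 2 point(s)
  x = 18: RHS = 4, y in [2, 21]  -> 2 point(s)
  x = 20: RHS = 16, y in [4, 19]  -> 2 point(s)
  x = 22: RHS = 2, y in [5, 18]  -> 2 point(s)
Affine points: 26. Add the point at infinity: total = 27.

#E(F_23) = 27


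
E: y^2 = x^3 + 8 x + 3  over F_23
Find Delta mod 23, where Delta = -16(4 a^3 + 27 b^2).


4 a^3 + 27 b^2 = 4*8^3 + 27*3^2 = 2048 + 243 = 2291
Delta = -16 * (2291) = -36656
Delta mod 23 = 6

Delta = 6 (mod 23)


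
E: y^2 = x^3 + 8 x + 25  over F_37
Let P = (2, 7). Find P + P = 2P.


Doubling: s = (3 x1^2 + a) / (2 y1)
s = (3*2^2 + 8) / (2*7) mod 37 = 12
x3 = s^2 - 2 x1 mod 37 = 12^2 - 2*2 = 29
y3 = s (x1 - x3) - y1 mod 37 = 12 * (2 - 29) - 7 = 2

2P = (29, 2)


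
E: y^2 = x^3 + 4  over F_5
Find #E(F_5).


For each x in F_5, count y with y^2 = x^3 + 0 x + 4 mod 5:
  x = 0: RHS = 4, y in [2, 3]  -> 2 point(s)
  x = 1: RHS = 0, y in [0]  -> 1 point(s)
  x = 3: RHS = 1, y in [1, 4]  -> 2 point(s)
Affine points: 5. Add the point at infinity: total = 6.

#E(F_5) = 6


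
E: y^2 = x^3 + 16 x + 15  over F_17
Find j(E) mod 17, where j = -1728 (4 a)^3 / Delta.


Delta = -16(4 a^3 + 27 b^2) mod 17 = 2
-1728 * (4 a)^3 = -1728 * (4*16)^3 mod 17 = 7
j = 7 * 2^(-1) mod 17 = 12

j = 12 (mod 17)


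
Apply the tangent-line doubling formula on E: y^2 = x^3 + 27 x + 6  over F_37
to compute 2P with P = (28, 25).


Doubling: s = (3 x1^2 + a) / (2 y1)
s = (3*28^2 + 27) / (2*25) mod 37 = 35
x3 = s^2 - 2 x1 mod 37 = 35^2 - 2*28 = 22
y3 = s (x1 - x3) - y1 mod 37 = 35 * (28 - 22) - 25 = 0

2P = (22, 0)


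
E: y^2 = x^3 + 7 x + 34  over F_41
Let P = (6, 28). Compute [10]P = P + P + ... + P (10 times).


k = 10 = 1010_2 (binary, LSB first: 0101)
Double-and-add from P = (6, 28):
  bit 0 = 0: acc unchanged = O
  bit 1 = 1: acc = O + (24, 39) = (24, 39)
  bit 2 = 0: acc unchanged = (24, 39)
  bit 3 = 1: acc = (24, 39) + (23, 29) = (12, 40)

10P = (12, 40)


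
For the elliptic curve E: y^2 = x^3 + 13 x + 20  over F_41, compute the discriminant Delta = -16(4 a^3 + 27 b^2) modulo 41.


4 a^3 + 27 b^2 = 4*13^3 + 27*20^2 = 8788 + 10800 = 19588
Delta = -16 * (19588) = -313408
Delta mod 41 = 37

Delta = 37 (mod 41)


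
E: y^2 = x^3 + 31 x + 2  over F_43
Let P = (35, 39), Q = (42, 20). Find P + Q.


P != Q, so use the chord formula.
s = (y2 - y1) / (x2 - x1) = (24) / (7) mod 43 = 28
x3 = s^2 - x1 - x2 mod 43 = 28^2 - 35 - 42 = 19
y3 = s (x1 - x3) - y1 mod 43 = 28 * (35 - 19) - 39 = 22

P + Q = (19, 22)


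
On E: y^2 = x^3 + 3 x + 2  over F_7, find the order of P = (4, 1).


Compute successive multiples of P until we hit O:
  1P = (4, 1)
  2P = (0, 3)
  3P = (5, 3)
  4P = (2, 3)
  5P = (2, 4)
  6P = (5, 4)
  7P = (0, 4)
  8P = (4, 6)
  ... (continuing to 9P)
  9P = O

ord(P) = 9


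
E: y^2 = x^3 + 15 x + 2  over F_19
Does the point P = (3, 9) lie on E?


Check whether y^2 = x^3 + 15 x + 2 (mod 19) for (x, y) = (3, 9).
LHS: y^2 = 9^2 mod 19 = 5
RHS: x^3 + 15 x + 2 = 3^3 + 15*3 + 2 mod 19 = 17
LHS != RHS

No, not on the curve


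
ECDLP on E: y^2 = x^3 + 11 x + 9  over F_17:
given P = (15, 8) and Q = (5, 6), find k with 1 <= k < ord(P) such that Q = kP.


Enumerate multiples of P until we hit Q = (5, 6):
  1P = (15, 8)
  2P = (6, 6)
  3P = (12, 4)
  4P = (5, 11)
  5P = (1, 15)
  6P = (14, 0)
  7P = (1, 2)
  8P = (5, 6)
Match found at i = 8.

k = 8


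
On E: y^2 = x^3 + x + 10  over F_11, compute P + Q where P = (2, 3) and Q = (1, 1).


P != Q, so use the chord formula.
s = (y2 - y1) / (x2 - x1) = (9) / (10) mod 11 = 2
x3 = s^2 - x1 - x2 mod 11 = 2^2 - 2 - 1 = 1
y3 = s (x1 - x3) - y1 mod 11 = 2 * (2 - 1) - 3 = 10

P + Q = (1, 10)


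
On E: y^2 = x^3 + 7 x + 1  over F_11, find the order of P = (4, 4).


Compute successive multiples of P until we hit O:
  1P = (4, 4)
  2P = (3, 7)
  3P = (2, 1)
  4P = (10, 9)
  5P = (9, 1)
  6P = (1, 3)
  7P = (0, 1)
  8P = (0, 10)
  ... (continuing to 15P)
  15P = O

ord(P) = 15


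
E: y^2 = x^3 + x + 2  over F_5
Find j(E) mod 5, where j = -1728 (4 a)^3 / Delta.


Delta = -16(4 a^3 + 27 b^2) mod 5 = 3
-1728 * (4 a)^3 = -1728 * (4*1)^3 mod 5 = 3
j = 3 * 3^(-1) mod 5 = 1

j = 1 (mod 5)


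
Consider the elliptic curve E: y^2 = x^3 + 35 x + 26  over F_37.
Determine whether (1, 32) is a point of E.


Check whether y^2 = x^3 + 35 x + 26 (mod 37) for (x, y) = (1, 32).
LHS: y^2 = 32^2 mod 37 = 25
RHS: x^3 + 35 x + 26 = 1^3 + 35*1 + 26 mod 37 = 25
LHS = RHS

Yes, on the curve


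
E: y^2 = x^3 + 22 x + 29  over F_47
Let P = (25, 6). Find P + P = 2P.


Doubling: s = (3 x1^2 + a) / (2 y1)
s = (3*25^2 + 22) / (2*6) mod 47 = 21
x3 = s^2 - 2 x1 mod 47 = 21^2 - 2*25 = 15
y3 = s (x1 - x3) - y1 mod 47 = 21 * (25 - 15) - 6 = 16

2P = (15, 16)


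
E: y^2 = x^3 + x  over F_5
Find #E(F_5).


For each x in F_5, count y with y^2 = x^3 + 1 x + 0 mod 5:
  x = 0: RHS = 0, y in [0]  -> 1 point(s)
  x = 2: RHS = 0, y in [0]  -> 1 point(s)
  x = 3: RHS = 0, y in [0]  -> 1 point(s)
Affine points: 3. Add the point at infinity: total = 4.

#E(F_5) = 4


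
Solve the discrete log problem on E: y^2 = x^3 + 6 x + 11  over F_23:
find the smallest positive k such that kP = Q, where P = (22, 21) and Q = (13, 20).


Enumerate multiples of P until we hit Q = (13, 20):
  1P = (22, 21)
  2P = (20, 9)
  3P = (17, 9)
  4P = (10, 17)
  5P = (9, 14)
  6P = (1, 8)
  7P = (2, 10)
  8P = (15, 7)
  9P = (13, 20)
Match found at i = 9.

k = 9


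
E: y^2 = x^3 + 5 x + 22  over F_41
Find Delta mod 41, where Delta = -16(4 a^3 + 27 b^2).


4 a^3 + 27 b^2 = 4*5^3 + 27*22^2 = 500 + 13068 = 13568
Delta = -16 * (13568) = -217088
Delta mod 41 = 7

Delta = 7 (mod 41)


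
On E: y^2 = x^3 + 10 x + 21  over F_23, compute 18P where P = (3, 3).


k = 18 = 10010_2 (binary, LSB first: 01001)
Double-and-add from P = (3, 3):
  bit 0 = 0: acc unchanged = O
  bit 1 = 1: acc = O + (2, 7) = (2, 7)
  bit 2 = 0: acc unchanged = (2, 7)
  bit 3 = 0: acc unchanged = (2, 7)
  bit 4 = 1: acc = (2, 7) + (15, 2) = (12, 11)

18P = (12, 11)


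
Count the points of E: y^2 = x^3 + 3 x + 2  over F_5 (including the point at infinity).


For each x in F_5, count y with y^2 = x^3 + 3 x + 2 mod 5:
  x = 1: RHS = 1, y in [1, 4]  -> 2 point(s)
  x = 2: RHS = 1, y in [1, 4]  -> 2 point(s)
Affine points: 4. Add the point at infinity: total = 5.

#E(F_5) = 5


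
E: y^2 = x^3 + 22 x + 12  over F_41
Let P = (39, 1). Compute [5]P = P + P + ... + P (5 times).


k = 5 = 101_2 (binary, LSB first: 101)
Double-and-add from P = (39, 1):
  bit 0 = 1: acc = O + (39, 1) = (39, 1)
  bit 1 = 0: acc unchanged = (39, 1)
  bit 2 = 1: acc = (39, 1) + (6, 14) = (39, 40)

5P = (39, 40)


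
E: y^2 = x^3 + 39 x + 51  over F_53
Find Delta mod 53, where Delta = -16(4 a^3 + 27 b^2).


4 a^3 + 27 b^2 = 4*39^3 + 27*51^2 = 237276 + 70227 = 307503
Delta = -16 * (307503) = -4920048
Delta mod 53 = 48

Delta = 48 (mod 53)


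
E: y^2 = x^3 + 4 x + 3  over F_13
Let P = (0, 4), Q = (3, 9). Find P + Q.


P != Q, so use the chord formula.
s = (y2 - y1) / (x2 - x1) = (5) / (3) mod 13 = 6
x3 = s^2 - x1 - x2 mod 13 = 6^2 - 0 - 3 = 7
y3 = s (x1 - x3) - y1 mod 13 = 6 * (0 - 7) - 4 = 6

P + Q = (7, 6)


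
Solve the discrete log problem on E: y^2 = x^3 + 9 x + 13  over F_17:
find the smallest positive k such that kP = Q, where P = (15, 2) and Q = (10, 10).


Enumerate multiples of P until we hit Q = (10, 10):
  1P = (15, 2)
  2P = (5, 8)
  3P = (13, 7)
  4P = (8, 6)
  5P = (3, 13)
  6P = (12, 8)
  7P = (11, 7)
  8P = (0, 9)
  9P = (10, 7)
  10P = (10, 10)
Match found at i = 10.

k = 10


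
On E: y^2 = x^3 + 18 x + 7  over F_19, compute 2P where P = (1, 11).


Doubling: s = (3 x1^2 + a) / (2 y1)
s = (3*1^2 + 18) / (2*11) mod 19 = 7
x3 = s^2 - 2 x1 mod 19 = 7^2 - 2*1 = 9
y3 = s (x1 - x3) - y1 mod 19 = 7 * (1 - 9) - 11 = 9

2P = (9, 9)


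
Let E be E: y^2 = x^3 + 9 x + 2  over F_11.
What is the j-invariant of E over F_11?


Delta = -16(4 a^3 + 27 b^2) mod 11 = 5
-1728 * (4 a)^3 = -1728 * (4*9)^3 mod 11 = 6
j = 6 * 5^(-1) mod 11 = 10

j = 10 (mod 11)


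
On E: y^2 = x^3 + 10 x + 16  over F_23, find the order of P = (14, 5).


Compute successive multiples of P until we hit O:
  1P = (14, 5)
  2P = (18, 18)
  3P = (3, 2)
  4P = (19, 2)
  5P = (6, 4)
  6P = (12, 1)
  7P = (1, 21)
  8P = (17, 4)
  ... (continuing to 23P)
  23P = O

ord(P) = 23


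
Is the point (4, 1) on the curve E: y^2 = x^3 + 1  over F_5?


Check whether y^2 = x^3 + 0 x + 1 (mod 5) for (x, y) = (4, 1).
LHS: y^2 = 1^2 mod 5 = 1
RHS: x^3 + 0 x + 1 = 4^3 + 0*4 + 1 mod 5 = 0
LHS != RHS

No, not on the curve


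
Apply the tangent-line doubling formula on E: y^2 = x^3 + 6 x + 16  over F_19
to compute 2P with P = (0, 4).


Doubling: s = (3 x1^2 + a) / (2 y1)
s = (3*0^2 + 6) / (2*4) mod 19 = 15
x3 = s^2 - 2 x1 mod 19 = 15^2 - 2*0 = 16
y3 = s (x1 - x3) - y1 mod 19 = 15 * (0 - 16) - 4 = 3

2P = (16, 3)


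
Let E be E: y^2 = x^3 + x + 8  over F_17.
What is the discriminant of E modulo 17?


4 a^3 + 27 b^2 = 4*1^3 + 27*8^2 = 4 + 1728 = 1732
Delta = -16 * (1732) = -27712
Delta mod 17 = 15

Delta = 15 (mod 17)


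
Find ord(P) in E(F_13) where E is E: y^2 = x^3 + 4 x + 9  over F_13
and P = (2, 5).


Compute successive multiples of P until we hit O:
  1P = (2, 5)
  2P = (10, 3)
  3P = (10, 10)
  4P = (2, 8)
  5P = O

ord(P) = 5


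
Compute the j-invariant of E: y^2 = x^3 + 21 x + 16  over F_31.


Delta = -16(4 a^3 + 27 b^2) mod 31 = 1
-1728 * (4 a)^3 = -1728 * (4*21)^3 mod 31 = 27
j = 27 * 1^(-1) mod 31 = 27

j = 27 (mod 31)


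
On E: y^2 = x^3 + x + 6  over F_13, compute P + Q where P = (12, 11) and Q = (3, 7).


P != Q, so use the chord formula.
s = (y2 - y1) / (x2 - x1) = (9) / (4) mod 13 = 12
x3 = s^2 - x1 - x2 mod 13 = 12^2 - 12 - 3 = 12
y3 = s (x1 - x3) - y1 mod 13 = 12 * (12 - 12) - 11 = 2

P + Q = (12, 2)


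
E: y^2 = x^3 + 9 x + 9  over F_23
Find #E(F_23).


For each x in F_23, count y with y^2 = x^3 + 9 x + 9 mod 23:
  x = 0: RHS = 9, y in [3, 20]  -> 2 point(s)
  x = 2: RHS = 12, y in [9, 14]  -> 2 point(s)
  x = 5: RHS = 18, y in [8, 15]  -> 2 point(s)
  x = 6: RHS = 3, y in [7, 16]  -> 2 point(s)
  x = 7: RHS = 1, y in [1, 22]  -> 2 point(s)
  x = 8: RHS = 18, y in [8, 15]  -> 2 point(s)
  x = 10: RHS = 18, y in [8, 15]  -> 2 point(s)
  x = 11: RHS = 13, y in [6, 17]  -> 2 point(s)
  x = 13: RHS = 0, y in [0]  -> 1 point(s)
  x = 14: RHS = 4, y in [2, 21]  -> 2 point(s)
  x = 15: RHS = 0, y in [0]  -> 1 point(s)
  x = 18: RHS = 0, y in [0]  -> 1 point(s)
  x = 19: RHS = 1, y in [1, 22]  -> 2 point(s)
  x = 20: RHS = 1, y in [1, 22]  -> 2 point(s)
  x = 21: RHS = 6, y in [11, 12]  -> 2 point(s)
Affine points: 27. Add the point at infinity: total = 28.

#E(F_23) = 28


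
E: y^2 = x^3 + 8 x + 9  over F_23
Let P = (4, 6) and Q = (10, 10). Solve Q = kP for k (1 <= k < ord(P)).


Enumerate multiples of P until we hit Q = (10, 10):
  1P = (4, 6)
  2P = (1, 8)
  3P = (21, 13)
  4P = (0, 20)
  5P = (14, 6)
  6P = (5, 17)
  7P = (20, 2)
  8P = (12, 19)
  9P = (10, 13)
  10P = (11, 5)
  11P = (16, 22)
  12P = (15, 10)
  13P = (22, 0)
  14P = (15, 13)
  15P = (16, 1)
  16P = (11, 18)
  17P = (10, 10)
Match found at i = 17.

k = 17


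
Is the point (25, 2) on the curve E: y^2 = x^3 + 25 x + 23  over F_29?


Check whether y^2 = x^3 + 25 x + 23 (mod 29) for (x, y) = (25, 2).
LHS: y^2 = 2^2 mod 29 = 4
RHS: x^3 + 25 x + 23 = 25^3 + 25*25 + 23 mod 29 = 4
LHS = RHS

Yes, on the curve


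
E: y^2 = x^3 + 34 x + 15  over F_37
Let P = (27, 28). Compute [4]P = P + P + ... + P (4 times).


k = 4 = 100_2 (binary, LSB first: 001)
Double-and-add from P = (27, 28):
  bit 0 = 0: acc unchanged = O
  bit 1 = 0: acc unchanged = O
  bit 2 = 1: acc = O + (30, 10) = (30, 10)

4P = (30, 10)


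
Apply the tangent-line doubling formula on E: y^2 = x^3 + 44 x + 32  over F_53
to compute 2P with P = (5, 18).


Doubling: s = (3 x1^2 + a) / (2 y1)
s = (3*5^2 + 44) / (2*18) mod 53 = 46
x3 = s^2 - 2 x1 mod 53 = 46^2 - 2*5 = 39
y3 = s (x1 - x3) - y1 mod 53 = 46 * (5 - 39) - 18 = 8

2P = (39, 8)


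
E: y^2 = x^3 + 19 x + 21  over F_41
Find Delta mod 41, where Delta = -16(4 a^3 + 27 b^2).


4 a^3 + 27 b^2 = 4*19^3 + 27*21^2 = 27436 + 11907 = 39343
Delta = -16 * (39343) = -629488
Delta mod 41 = 26

Delta = 26 (mod 41)


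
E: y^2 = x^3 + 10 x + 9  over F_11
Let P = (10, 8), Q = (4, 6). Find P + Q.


P != Q, so use the chord formula.
s = (y2 - y1) / (x2 - x1) = (9) / (5) mod 11 = 4
x3 = s^2 - x1 - x2 mod 11 = 4^2 - 10 - 4 = 2
y3 = s (x1 - x3) - y1 mod 11 = 4 * (10 - 2) - 8 = 2

P + Q = (2, 2)


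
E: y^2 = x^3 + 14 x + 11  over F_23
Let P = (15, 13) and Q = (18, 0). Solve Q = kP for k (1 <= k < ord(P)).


Enumerate multiples of P until we hit Q = (18, 0):
  1P = (15, 13)
  2P = (11, 1)
  3P = (6, 14)
  4P = (4, 19)
  5P = (10, 1)
  6P = (1, 16)
  7P = (2, 22)
  8P = (19, 11)
  9P = (18, 0)
Match found at i = 9.

k = 9


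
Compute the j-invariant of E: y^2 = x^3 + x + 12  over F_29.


Delta = -16(4 a^3 + 27 b^2) mod 29 = 20
-1728 * (4 a)^3 = -1728 * (4*1)^3 mod 29 = 14
j = 14 * 20^(-1) mod 29 = 21

j = 21 (mod 29)


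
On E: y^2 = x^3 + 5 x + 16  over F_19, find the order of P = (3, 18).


Compute successive multiples of P until we hit O:
  1P = (3, 18)
  2P = (3, 1)
  3P = O

ord(P) = 3


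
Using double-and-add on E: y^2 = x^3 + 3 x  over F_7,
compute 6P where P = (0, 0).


k = 6 = 110_2 (binary, LSB first: 011)
Double-and-add from P = (0, 0):
  bit 0 = 0: acc unchanged = O
  bit 1 = 1: acc = O + O = O
  bit 2 = 1: acc = O + O = O

6P = O


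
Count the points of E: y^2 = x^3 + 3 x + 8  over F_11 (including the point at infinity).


For each x in F_11, count y with y^2 = x^3 + 3 x + 8 mod 11:
  x = 1: RHS = 1, y in [1, 10]  -> 2 point(s)
  x = 2: RHS = 0, y in [0]  -> 1 point(s)
  x = 3: RHS = 0, y in [0]  -> 1 point(s)
  x = 5: RHS = 5, y in [4, 7]  -> 2 point(s)
  x = 6: RHS = 0, y in [0]  -> 1 point(s)
  x = 7: RHS = 9, y in [3, 8]  -> 2 point(s)
  x = 8: RHS = 5, y in [4, 7]  -> 2 point(s)
  x = 9: RHS = 5, y in [4, 7]  -> 2 point(s)
  x = 10: RHS = 4, y in [2, 9]  -> 2 point(s)
Affine points: 15. Add the point at infinity: total = 16.

#E(F_11) = 16


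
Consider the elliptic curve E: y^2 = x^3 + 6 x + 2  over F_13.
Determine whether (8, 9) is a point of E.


Check whether y^2 = x^3 + 6 x + 2 (mod 13) for (x, y) = (8, 9).
LHS: y^2 = 9^2 mod 13 = 3
RHS: x^3 + 6 x + 2 = 8^3 + 6*8 + 2 mod 13 = 3
LHS = RHS

Yes, on the curve


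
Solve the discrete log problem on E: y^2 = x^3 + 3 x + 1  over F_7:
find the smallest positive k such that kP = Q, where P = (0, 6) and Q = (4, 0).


Enumerate multiples of P until we hit Q = (4, 0):
  1P = (0, 6)
  2P = (4, 0)
Match found at i = 2.

k = 2


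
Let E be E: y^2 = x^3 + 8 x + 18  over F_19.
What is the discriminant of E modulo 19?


4 a^3 + 27 b^2 = 4*8^3 + 27*18^2 = 2048 + 8748 = 10796
Delta = -16 * (10796) = -172736
Delta mod 19 = 12

Delta = 12 (mod 19)


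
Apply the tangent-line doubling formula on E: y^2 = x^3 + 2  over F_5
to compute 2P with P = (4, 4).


Doubling: s = (3 x1^2 + a) / (2 y1)
s = (3*4^2 + 0) / (2*4) mod 5 = 1
x3 = s^2 - 2 x1 mod 5 = 1^2 - 2*4 = 3
y3 = s (x1 - x3) - y1 mod 5 = 1 * (4 - 3) - 4 = 2

2P = (3, 2)


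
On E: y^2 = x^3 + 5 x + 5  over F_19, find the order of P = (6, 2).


Compute successive multiples of P until we hit O:
  1P = (6, 2)
  2P = (13, 14)
  3P = (1, 12)
  4P = (16, 18)
  5P = (14, 8)
  6P = (15, 15)
  7P = (9, 0)
  8P = (15, 4)
  ... (continuing to 14P)
  14P = O

ord(P) = 14


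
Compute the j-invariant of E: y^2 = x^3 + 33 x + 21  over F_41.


Delta = -16(4 a^3 + 27 b^2) mod 41 = 24
-1728 * (4 a)^3 = -1728 * (4*33)^3 mod 41 = 13
j = 13 * 24^(-1) mod 41 = 33

j = 33 (mod 41)


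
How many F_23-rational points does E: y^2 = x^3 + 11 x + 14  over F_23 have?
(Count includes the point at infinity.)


For each x in F_23, count y with y^2 = x^3 + 11 x + 14 mod 23:
  x = 1: RHS = 3, y in [7, 16]  -> 2 point(s)
  x = 8: RHS = 16, y in [4, 19]  -> 2 point(s)
  x = 13: RHS = 8, y in [10, 13]  -> 2 point(s)
  x = 15: RHS = 12, y in [9, 14]  -> 2 point(s)
  x = 16: RHS = 8, y in [10, 13]  -> 2 point(s)
  x = 17: RHS = 8, y in [10, 13]  -> 2 point(s)
  x = 18: RHS = 18, y in [8, 15]  -> 2 point(s)
  x = 20: RHS = 0, y in [0]  -> 1 point(s)
  x = 22: RHS = 2, y in [5, 18]  -> 2 point(s)
Affine points: 17. Add the point at infinity: total = 18.

#E(F_23) = 18


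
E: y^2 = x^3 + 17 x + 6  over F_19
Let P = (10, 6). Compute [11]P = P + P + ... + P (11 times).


k = 11 = 1011_2 (binary, LSB first: 1101)
Double-and-add from P = (10, 6):
  bit 0 = 1: acc = O + (10, 6) = (10, 6)
  bit 1 = 1: acc = (10, 6) + (4, 10) = (16, 17)
  bit 2 = 0: acc unchanged = (16, 17)
  bit 3 = 1: acc = (16, 17) + (0, 14) = (4, 9)

11P = (4, 9)


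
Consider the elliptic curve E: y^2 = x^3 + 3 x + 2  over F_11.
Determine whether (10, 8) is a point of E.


Check whether y^2 = x^3 + 3 x + 2 (mod 11) for (x, y) = (10, 8).
LHS: y^2 = 8^2 mod 11 = 9
RHS: x^3 + 3 x + 2 = 10^3 + 3*10 + 2 mod 11 = 9
LHS = RHS

Yes, on the curve


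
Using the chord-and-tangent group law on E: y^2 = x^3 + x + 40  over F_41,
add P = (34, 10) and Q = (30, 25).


P != Q, so use the chord formula.
s = (y2 - y1) / (x2 - x1) = (15) / (37) mod 41 = 27
x3 = s^2 - x1 - x2 mod 41 = 27^2 - 34 - 30 = 9
y3 = s (x1 - x3) - y1 mod 41 = 27 * (34 - 9) - 10 = 9

P + Q = (9, 9)


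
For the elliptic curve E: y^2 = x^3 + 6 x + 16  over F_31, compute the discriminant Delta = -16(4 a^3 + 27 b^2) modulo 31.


4 a^3 + 27 b^2 = 4*6^3 + 27*16^2 = 864 + 6912 = 7776
Delta = -16 * (7776) = -124416
Delta mod 31 = 18

Delta = 18 (mod 31)


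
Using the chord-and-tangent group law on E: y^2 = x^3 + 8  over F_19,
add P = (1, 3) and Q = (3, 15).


P != Q, so use the chord formula.
s = (y2 - y1) / (x2 - x1) = (12) / (2) mod 19 = 6
x3 = s^2 - x1 - x2 mod 19 = 6^2 - 1 - 3 = 13
y3 = s (x1 - x3) - y1 mod 19 = 6 * (1 - 13) - 3 = 1

P + Q = (13, 1)


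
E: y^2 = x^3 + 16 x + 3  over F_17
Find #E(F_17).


For each x in F_17, count y with y^2 = x^3 + 16 x + 3 mod 17:
  x = 2: RHS = 9, y in [3, 14]  -> 2 point(s)
  x = 5: RHS = 4, y in [2, 15]  -> 2 point(s)
  x = 6: RHS = 9, y in [3, 14]  -> 2 point(s)
  x = 7: RHS = 16, y in [4, 13]  -> 2 point(s)
  x = 9: RHS = 9, y in [3, 14]  -> 2 point(s)
  x = 12: RHS = 2, y in [6, 11]  -> 2 point(s)
  x = 14: RHS = 13, y in [8, 9]  -> 2 point(s)
Affine points: 14. Add the point at infinity: total = 15.

#E(F_17) = 15


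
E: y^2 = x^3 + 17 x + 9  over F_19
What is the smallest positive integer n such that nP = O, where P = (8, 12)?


Compute successive multiples of P until we hit O:
  1P = (8, 12)
  2P = (3, 7)
  3P = (9, 6)
  4P = (0, 16)
  5P = (16, 11)
  6P = (6, 2)
  7P = (11, 11)
  8P = (17, 10)
  ... (continuing to 19P)
  19P = O

ord(P) = 19


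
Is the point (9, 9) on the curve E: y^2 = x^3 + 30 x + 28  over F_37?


Check whether y^2 = x^3 + 30 x + 28 (mod 37) for (x, y) = (9, 9).
LHS: y^2 = 9^2 mod 37 = 7
RHS: x^3 + 30 x + 28 = 9^3 + 30*9 + 28 mod 37 = 28
LHS != RHS

No, not on the curve


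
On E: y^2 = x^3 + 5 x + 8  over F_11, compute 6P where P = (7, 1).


k = 6 = 110_2 (binary, LSB first: 011)
Double-and-add from P = (7, 1):
  bit 0 = 0: acc unchanged = O
  bit 1 = 1: acc = O + (9, 1) = (9, 1)
  bit 2 = 1: acc = (9, 1) + (2, 9) = (4, 9)

6P = (4, 9)


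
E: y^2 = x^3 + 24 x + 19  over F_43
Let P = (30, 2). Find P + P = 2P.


Doubling: s = (3 x1^2 + a) / (2 y1)
s = (3*30^2 + 24) / (2*2) mod 43 = 36
x3 = s^2 - 2 x1 mod 43 = 36^2 - 2*30 = 32
y3 = s (x1 - x3) - y1 mod 43 = 36 * (30 - 32) - 2 = 12

2P = (32, 12)


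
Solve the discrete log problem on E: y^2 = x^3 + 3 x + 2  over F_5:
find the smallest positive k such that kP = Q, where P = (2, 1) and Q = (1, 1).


Enumerate multiples of P until we hit Q = (1, 1):
  1P = (2, 1)
  2P = (1, 4)
  3P = (1, 1)
Match found at i = 3.

k = 3
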